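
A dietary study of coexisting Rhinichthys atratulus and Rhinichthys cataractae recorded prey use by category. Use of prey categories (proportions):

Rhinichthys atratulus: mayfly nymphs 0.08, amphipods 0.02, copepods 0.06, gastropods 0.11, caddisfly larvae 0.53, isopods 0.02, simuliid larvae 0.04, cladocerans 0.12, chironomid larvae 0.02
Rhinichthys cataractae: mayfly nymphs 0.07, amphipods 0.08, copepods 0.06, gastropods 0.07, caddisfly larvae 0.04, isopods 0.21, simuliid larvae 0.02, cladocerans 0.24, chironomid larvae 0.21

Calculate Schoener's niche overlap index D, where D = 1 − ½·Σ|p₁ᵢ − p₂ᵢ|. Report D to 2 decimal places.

0.44

Σ|p₁ᵢ − p₂ᵢ| = 0.01 + 0.06 + 0.00 + 0.04 + 0.49 + 0.19 + 0.02 + 0.12 + 0.19 = 1.12
D = 1 − ½ × 1.12 = 1 − 0.560 = 0.4400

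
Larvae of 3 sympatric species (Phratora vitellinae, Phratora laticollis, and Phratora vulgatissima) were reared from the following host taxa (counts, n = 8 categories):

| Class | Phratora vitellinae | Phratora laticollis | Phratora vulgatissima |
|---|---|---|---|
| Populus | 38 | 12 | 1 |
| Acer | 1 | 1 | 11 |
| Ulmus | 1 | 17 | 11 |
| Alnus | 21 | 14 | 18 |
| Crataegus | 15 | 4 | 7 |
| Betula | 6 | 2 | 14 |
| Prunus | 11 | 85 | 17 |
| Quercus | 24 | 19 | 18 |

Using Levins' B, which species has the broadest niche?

Proportions for Phratora vitellinae (n=117): 38/117=0.3248, 1/117=0.0085, 1/117=0.0085, 21/117=0.1795, 15/117=0.1282, 6/117=0.0513, 11/117=0.0940, 24/117=0.2051
Proportions for Phratora laticollis (n=154): 12/154=0.0779, 1/154=0.0065, 17/154=0.1104, 14/154=0.0909, 4/154=0.0260, 2/154=0.0130, 85/154=0.5519, 19/154=0.1234
Proportions for Phratora vulgatissima (n=97): 1/97=0.0103, 11/97=0.1134, 11/97=0.1134, 18/97=0.1856, 7/97=0.0722, 14/97=0.1443, 17/97=0.1753, 18/97=0.1856
Σp_viteᵢ² = 0.3248² + 0.0085² + 0.0085² + 0.1795² + 0.1282² + 0.0513² + 0.0940² + 0.2051² = 0.105495 + 0.000072 + 0.000072 + 0.032220 + 0.016435 + 0.002632 + 0.008836 + 0.042066 = 0.207828
B_vite = 1 / 0.207828 = 4.8117
Σp_latiᵢ² = 0.0779² + 0.0065² + 0.1104² + 0.0909² + 0.0260² + 0.0130² + 0.5519² + 0.1234² = 0.006068 + 0.000042 + 0.012188 + 0.008263 + 0.000676 + 0.000169 + 0.304594 + 0.015228 = 0.347228
B_lati = 1 / 0.347228 = 2.8800
Σp_vulgᵢ² = 0.0103² + 0.1134² + 0.1134² + 0.1856² + 0.0722² + 0.1443² + 0.1753² + 0.1856² = 0.000106 + 0.012860 + 0.012860 + 0.034447 + 0.005213 + 0.020822 + 0.030730 + 0.034447 = 0.151485
B_vulg = 1 / 0.151485 = 6.6013
Highest B → broadest niche (most generalist): Phratora vulgatissima (B = 6.60).

Phratora vulgatissima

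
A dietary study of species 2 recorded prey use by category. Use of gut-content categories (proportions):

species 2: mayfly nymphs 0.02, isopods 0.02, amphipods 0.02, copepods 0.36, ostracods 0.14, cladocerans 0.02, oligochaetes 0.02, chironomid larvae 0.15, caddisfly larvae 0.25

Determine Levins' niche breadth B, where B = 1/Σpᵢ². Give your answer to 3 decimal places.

Σpᵢ² = 0.02² + 0.02² + 0.02² + 0.36² + 0.14² + 0.02² + 0.02² + 0.15² + 0.25² = 0.0004 + 0.0004 + 0.0004 + 0.1296 + 0.0196 + 0.0004 + 0.0004 + 0.0225 + 0.0625 = 0.2362
B = 1 / 0.2362 = 4.23370

4.234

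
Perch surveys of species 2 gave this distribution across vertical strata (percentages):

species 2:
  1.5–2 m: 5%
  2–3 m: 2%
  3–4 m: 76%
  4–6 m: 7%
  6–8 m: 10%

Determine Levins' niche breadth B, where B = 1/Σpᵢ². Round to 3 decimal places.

Convert percentages to proportions (divide by 100).
Σpᵢ² = 0.05² + 0.02² + 0.76² + 0.07² + 0.10² = 0.0025 + 0.0004 + 0.5776 + 0.0049 + 0.0100 = 0.5954
B = 1 / 0.5954 = 1.67954

1.680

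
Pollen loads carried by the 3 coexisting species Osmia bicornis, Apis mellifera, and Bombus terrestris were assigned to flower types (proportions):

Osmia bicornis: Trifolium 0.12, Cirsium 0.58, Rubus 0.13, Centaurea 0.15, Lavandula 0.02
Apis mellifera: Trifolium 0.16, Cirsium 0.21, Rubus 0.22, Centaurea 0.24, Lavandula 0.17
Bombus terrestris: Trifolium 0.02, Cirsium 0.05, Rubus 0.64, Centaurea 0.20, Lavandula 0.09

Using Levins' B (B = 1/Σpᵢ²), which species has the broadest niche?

Σp_bicoᵢ² = 0.12² + 0.58² + 0.13² + 0.15² + 0.02² = 0.0144 + 0.3364 + 0.0169 + 0.0225 + 0.0004 = 0.3906
B_bico = 1 / 0.3906 = 2.5602
Σp_mellᵢ² = 0.16² + 0.21² + 0.22² + 0.24² + 0.17² = 0.0256 + 0.0441 + 0.0484 + 0.0576 + 0.0289 = 0.2046
B_mell = 1 / 0.2046 = 4.8876
Σp_terrᵢ² = 0.02² + 0.05² + 0.64² + 0.20² + 0.09² = 0.0004 + 0.0025 + 0.4096 + 0.0400 + 0.0081 = 0.4606
B_terr = 1 / 0.4606 = 2.1711
Highest B → broadest niche (most generalist): Apis mellifera (B = 4.89).

Apis mellifera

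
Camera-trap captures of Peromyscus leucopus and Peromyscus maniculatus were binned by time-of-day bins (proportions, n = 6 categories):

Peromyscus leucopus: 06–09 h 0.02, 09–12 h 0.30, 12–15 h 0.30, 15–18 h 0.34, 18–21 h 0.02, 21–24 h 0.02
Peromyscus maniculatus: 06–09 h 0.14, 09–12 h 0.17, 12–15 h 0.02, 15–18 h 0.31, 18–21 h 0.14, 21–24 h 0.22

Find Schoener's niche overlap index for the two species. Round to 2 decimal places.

0.56

Σ|p₁ᵢ − p₂ᵢ| = 0.12 + 0.13 + 0.28 + 0.03 + 0.12 + 0.20 = 0.88
D = 1 − ½ × 0.88 = 1 − 0.440 = 0.5600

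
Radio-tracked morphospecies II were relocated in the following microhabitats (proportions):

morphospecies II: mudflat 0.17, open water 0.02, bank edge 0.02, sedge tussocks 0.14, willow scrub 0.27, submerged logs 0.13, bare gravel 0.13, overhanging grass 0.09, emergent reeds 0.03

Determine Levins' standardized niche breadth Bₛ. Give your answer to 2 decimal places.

Σpᵢ² = 0.17² + 0.02² + 0.02² + 0.14² + 0.27² + 0.13² + 0.13² + 0.09² + 0.03² = 0.0289 + 0.0004 + 0.0004 + 0.0196 + 0.0729 + 0.0169 + 0.0169 + 0.0081 + 0.0009 = 0.1650
B = 1 / 0.1650 = 6.0606
Bₛ = (B − 1)/(n − 1) = (6.0606 − 1)/(9 − 1) = 5.0606/8 = 0.6326

0.63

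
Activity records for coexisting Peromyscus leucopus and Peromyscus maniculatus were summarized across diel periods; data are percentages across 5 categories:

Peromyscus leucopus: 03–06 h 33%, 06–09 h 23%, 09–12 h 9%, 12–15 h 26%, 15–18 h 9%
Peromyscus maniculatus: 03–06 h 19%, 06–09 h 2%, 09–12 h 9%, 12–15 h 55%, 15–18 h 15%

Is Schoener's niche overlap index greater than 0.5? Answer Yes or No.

Yes

Convert percentages to proportions (divide by 100).
Σ|p₁ᵢ − p₂ᵢ| = 0.14 + 0.21 + 0.00 + 0.29 + 0.06 = 0.70
D = 1 − ½ × 0.70 = 1 − 0.350 = 0.6500
D = 0.6500 > 0.5 → Yes.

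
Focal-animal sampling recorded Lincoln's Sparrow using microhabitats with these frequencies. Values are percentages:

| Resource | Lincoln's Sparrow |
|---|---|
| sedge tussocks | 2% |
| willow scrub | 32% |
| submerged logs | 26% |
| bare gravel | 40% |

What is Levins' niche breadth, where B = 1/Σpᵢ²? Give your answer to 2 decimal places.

3.03

Convert percentages to proportions (divide by 100).
Σpᵢ² = 0.02² + 0.32² + 0.26² + 0.40² = 0.0004 + 0.1024 + 0.0676 + 0.1600 = 0.3304
B = 1 / 0.3304 = 3.0266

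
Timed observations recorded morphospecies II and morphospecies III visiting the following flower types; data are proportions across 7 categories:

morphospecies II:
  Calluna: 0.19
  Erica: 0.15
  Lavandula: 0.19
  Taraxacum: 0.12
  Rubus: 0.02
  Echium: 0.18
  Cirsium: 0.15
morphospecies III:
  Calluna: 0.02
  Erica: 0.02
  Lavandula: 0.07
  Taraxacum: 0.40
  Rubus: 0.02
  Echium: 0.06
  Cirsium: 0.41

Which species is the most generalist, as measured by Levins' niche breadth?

Σp_IIᵢ² = 0.19² + 0.15² + 0.19² + 0.12² + 0.02² + 0.18² + 0.15² = 0.0361 + 0.0225 + 0.0361 + 0.0144 + 0.0004 + 0.0324 + 0.0225 = 0.1644
B_II = 1 / 0.1644 = 6.0827
Σp_IIIᵢ² = 0.02² + 0.02² + 0.07² + 0.40² + 0.02² + 0.06² + 0.41² = 0.0004 + 0.0004 + 0.0049 + 0.1600 + 0.0004 + 0.0036 + 0.1681 = 0.3378
B_III = 1 / 0.3378 = 2.9603
Highest B → broadest niche (most generalist): morphospecies II (B = 6.08).

morphospecies II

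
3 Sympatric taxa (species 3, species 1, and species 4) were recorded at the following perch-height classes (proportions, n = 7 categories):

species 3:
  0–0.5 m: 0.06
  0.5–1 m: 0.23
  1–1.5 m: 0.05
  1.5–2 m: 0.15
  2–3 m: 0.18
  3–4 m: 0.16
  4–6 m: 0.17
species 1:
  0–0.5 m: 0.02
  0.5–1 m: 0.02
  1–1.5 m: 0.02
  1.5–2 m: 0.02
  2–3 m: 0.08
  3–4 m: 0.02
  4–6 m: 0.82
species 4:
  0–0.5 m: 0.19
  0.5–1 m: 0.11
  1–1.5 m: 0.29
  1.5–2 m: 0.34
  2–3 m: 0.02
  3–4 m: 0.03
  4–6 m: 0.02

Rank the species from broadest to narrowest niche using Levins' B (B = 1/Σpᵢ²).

species 3 > species 4 > species 1

Σp_3ᵢ² = 0.06² + 0.23² + 0.05² + 0.15² + 0.18² + 0.16² + 0.17² = 0.0036 + 0.0529 + 0.0025 + 0.0225 + 0.0324 + 0.0256 + 0.0289 = 0.1684
B_3 = 1 / 0.1684 = 5.9382
Σp_1ᵢ² = 0.02² + 0.02² + 0.02² + 0.02² + 0.08² + 0.02² + 0.82² = 0.0004 + 0.0004 + 0.0004 + 0.0004 + 0.0064 + 0.0004 + 0.6724 = 0.6808
B_1 = 1 / 0.6808 = 1.4689
Σp_4ᵢ² = 0.19² + 0.11² + 0.29² + 0.34² + 0.02² + 0.03² + 0.02² = 0.0361 + 0.0121 + 0.0841 + 0.1156 + 0.0004 + 0.0009 + 0.0004 = 0.2496
B_4 = 1 / 0.2496 = 4.0064
Ranking by B (broadest → narrowest): species 3 (5.94) > species 4 (4.01) > species 1 (1.47)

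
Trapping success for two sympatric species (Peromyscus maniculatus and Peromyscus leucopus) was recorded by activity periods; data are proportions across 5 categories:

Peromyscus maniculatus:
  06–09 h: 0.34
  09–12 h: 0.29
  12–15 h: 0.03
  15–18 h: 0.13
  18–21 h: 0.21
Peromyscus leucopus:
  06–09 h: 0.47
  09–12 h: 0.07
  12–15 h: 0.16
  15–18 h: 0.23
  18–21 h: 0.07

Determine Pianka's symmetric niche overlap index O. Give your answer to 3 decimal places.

0.807

Σ p₁ᵢp₂ᵢ = 0.1598 + 0.0203 + 0.0048 + 0.0299 + 0.0147 = 0.2295
Σp_1ᵢ² = 0.34² + 0.29² + 0.03² + 0.13² + 0.21² = 0.1156 + 0.0841 + 0.0009 + 0.0169 + 0.0441 = 0.2616
Σp_2ᵢ² = 0.47² + 0.07² + 0.16² + 0.23² + 0.07² = 0.2209 + 0.0049 + 0.0256 + 0.0529 + 0.0049 = 0.3092
O = 0.2295 / √(0.2616 × 0.3092) = 0.2295 / 0.284406 = 0.80695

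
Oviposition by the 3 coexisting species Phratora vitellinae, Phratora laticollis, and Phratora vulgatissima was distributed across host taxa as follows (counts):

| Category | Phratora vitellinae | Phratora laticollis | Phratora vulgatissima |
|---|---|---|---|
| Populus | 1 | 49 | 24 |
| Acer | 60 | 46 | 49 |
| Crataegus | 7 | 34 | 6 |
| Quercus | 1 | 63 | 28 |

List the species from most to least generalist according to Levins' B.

Phratora laticollis > Phratora vulgatissima > Phratora vitellinae

Proportions for Phratora vitellinae (n=69): 1/69=0.0145, 60/69=0.8696, 7/69=0.1014, 1/69=0.0145
Proportions for Phratora laticollis (n=192): 49/192=0.2552, 46/192=0.2396, 34/192=0.1771, 63/192=0.3281
Proportions for Phratora vulgatissima (n=107): 24/107=0.2243, 49/107=0.4579, 6/107=0.0561, 28/107=0.2617
Σp_viteᵢ² = 0.0145² + 0.8696² + 0.1014² + 0.0145² = 0.000210 + 0.756204 + 0.010282 + 0.000210 = 0.766906
B_vite = 1 / 0.766906 = 1.3039
Σp_latiᵢ² = 0.2552² + 0.2396² + 0.1771² + 0.3281² = 0.065127 + 0.057408 + 0.031364 + 0.107650 = 0.261549
B_lati = 1 / 0.261549 = 3.8234
Σp_vulgᵢ² = 0.2243² + 0.4579² + 0.0561² + 0.2617² = 0.050310 + 0.209672 + 0.003147 + 0.068487 = 0.331616
B_vulg = 1 / 0.331616 = 3.0155
Ranking by B (broadest → narrowest): Phratora laticollis (3.82) > Phratora vulgatissima (3.02) > Phratora vitellinae (1.30)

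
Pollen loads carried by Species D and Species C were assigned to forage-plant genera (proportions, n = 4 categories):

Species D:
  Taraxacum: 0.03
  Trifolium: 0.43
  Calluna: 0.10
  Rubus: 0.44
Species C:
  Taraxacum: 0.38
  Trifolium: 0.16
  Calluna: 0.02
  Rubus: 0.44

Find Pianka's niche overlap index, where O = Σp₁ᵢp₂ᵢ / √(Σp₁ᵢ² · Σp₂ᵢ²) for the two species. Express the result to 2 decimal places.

0.73

Σ p₁ᵢp₂ᵢ = 0.0114 + 0.0688 + 0.0020 + 0.1936 = 0.2758
Σp_1ᵢ² = 0.03² + 0.43² + 0.10² + 0.44² = 0.0009 + 0.1849 + 0.0100 + 0.1936 = 0.3894
Σp_2ᵢ² = 0.38² + 0.16² + 0.02² + 0.44² = 0.1444 + 0.0256 + 0.0004 + 0.1936 = 0.3640
O = 0.2758 / √(0.3894 × 0.3640) = 0.2758 / 0.37649 = 0.7326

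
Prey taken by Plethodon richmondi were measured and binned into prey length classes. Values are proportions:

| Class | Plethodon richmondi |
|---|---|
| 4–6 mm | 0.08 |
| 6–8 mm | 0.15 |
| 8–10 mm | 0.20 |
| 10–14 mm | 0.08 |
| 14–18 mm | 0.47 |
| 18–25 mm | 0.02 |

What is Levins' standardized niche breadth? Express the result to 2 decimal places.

Σpᵢ² = 0.08² + 0.15² + 0.20² + 0.08² + 0.47² + 0.02² = 0.0064 + 0.0225 + 0.0400 + 0.0064 + 0.2209 + 0.0004 = 0.2966
B = 1 / 0.2966 = 3.3715
Bₛ = (B − 1)/(n − 1) = (3.3715 − 1)/(6 − 1) = 2.3715/5 = 0.4743

0.47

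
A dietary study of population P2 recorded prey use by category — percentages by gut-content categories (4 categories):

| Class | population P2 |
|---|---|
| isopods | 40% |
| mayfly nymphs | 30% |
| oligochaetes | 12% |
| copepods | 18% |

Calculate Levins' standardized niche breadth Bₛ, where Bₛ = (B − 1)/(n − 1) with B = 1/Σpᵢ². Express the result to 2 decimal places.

Convert percentages to proportions (divide by 100).
Σpᵢ² = 0.40² + 0.30² + 0.12² + 0.18² = 0.1600 + 0.0900 + 0.0144 + 0.0324 = 0.2968
B = 1 / 0.2968 = 3.3693
Bₛ = (B − 1)/(n − 1) = (3.3693 − 1)/(4 − 1) = 2.3693/3 = 0.7898

0.79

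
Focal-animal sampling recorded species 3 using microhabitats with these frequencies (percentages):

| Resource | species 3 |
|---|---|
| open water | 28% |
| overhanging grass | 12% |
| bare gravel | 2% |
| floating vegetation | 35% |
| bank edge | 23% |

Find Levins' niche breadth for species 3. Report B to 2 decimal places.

Convert percentages to proportions (divide by 100).
Σpᵢ² = 0.28² + 0.12² + 0.02² + 0.35² + 0.23² = 0.0784 + 0.0144 + 0.0004 + 0.1225 + 0.0529 = 0.2686
B = 1 / 0.2686 = 3.7230

3.72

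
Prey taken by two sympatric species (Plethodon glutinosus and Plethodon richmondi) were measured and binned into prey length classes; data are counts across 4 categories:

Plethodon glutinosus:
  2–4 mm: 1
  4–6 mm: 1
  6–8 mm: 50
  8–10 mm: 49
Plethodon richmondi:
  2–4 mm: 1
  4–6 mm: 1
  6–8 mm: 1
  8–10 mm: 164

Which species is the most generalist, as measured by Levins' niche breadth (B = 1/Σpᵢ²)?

Proportions for Plethodon glutinosus (n=101): 1/101=0.0099, 1/101=0.0099, 50/101=0.4950, 49/101=0.4851
Proportions for Plethodon richmondi (n=167): 1/167=0.0060, 1/167=0.0060, 1/167=0.0060, 164/167=0.9820
Σp_glutᵢ² = 0.0099² + 0.0099² + 0.4950² + 0.4851² = 0.000098 + 0.000098 + 0.245025 + 0.235322 = 0.480543
B_glut = 1 / 0.480543 = 2.0810
Σp_richᵢ² = 0.0060² + 0.0060² + 0.0060² + 0.9820² = 0.000036 + 0.000036 + 0.000036 + 0.964324 = 0.964432
B_rich = 1 / 0.964432 = 1.0369
Highest B → broadest niche (most generalist): Plethodon glutinosus (B = 2.08).

Plethodon glutinosus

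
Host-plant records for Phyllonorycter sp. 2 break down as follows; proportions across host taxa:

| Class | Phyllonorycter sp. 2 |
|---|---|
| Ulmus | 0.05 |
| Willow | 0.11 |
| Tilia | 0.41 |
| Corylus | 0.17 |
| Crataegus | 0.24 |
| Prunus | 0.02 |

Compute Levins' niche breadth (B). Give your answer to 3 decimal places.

Σpᵢ² = 0.05² + 0.11² + 0.41² + 0.17² + 0.24² + 0.02² = 0.0025 + 0.0121 + 0.1681 + 0.0289 + 0.0576 + 0.0004 = 0.2696
B = 1 / 0.2696 = 3.70920

3.709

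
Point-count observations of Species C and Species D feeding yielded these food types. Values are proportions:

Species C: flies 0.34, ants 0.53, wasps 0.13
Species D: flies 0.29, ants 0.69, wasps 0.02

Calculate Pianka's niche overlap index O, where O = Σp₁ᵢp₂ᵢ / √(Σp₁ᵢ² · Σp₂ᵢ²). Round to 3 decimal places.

0.970

Σ p₁ᵢp₂ᵢ = 0.0986 + 0.3657 + 0.0026 = 0.4669
Σp_1ᵢ² = 0.34² + 0.53² + 0.13² = 0.1156 + 0.2809 + 0.0169 = 0.4134
Σp_2ᵢ² = 0.29² + 0.69² + 0.02² = 0.0841 + 0.4761 + 0.0004 = 0.5606
O = 0.4669 / √(0.4134 × 0.5606) = 0.4669 / 0.481406 = 0.96987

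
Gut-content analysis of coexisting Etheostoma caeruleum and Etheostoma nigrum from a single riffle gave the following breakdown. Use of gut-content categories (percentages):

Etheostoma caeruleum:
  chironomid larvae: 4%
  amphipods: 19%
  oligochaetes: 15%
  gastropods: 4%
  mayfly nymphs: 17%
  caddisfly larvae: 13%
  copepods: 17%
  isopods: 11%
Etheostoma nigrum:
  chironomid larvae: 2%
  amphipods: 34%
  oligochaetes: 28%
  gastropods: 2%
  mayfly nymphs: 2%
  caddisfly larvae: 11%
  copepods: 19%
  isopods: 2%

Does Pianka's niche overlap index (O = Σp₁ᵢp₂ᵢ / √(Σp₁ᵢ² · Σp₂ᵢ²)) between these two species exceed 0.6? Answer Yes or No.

Yes

Convert percentages to proportions (divide by 100).
Σ p₁ᵢp₂ᵢ = 0.0008 + 0.0646 + 0.0420 + 0.0008 + 0.0034 + 0.0143 + 0.0323 + 0.0022 = 0.1604
Σp_1ᵢ² = 0.04² + 0.19² + 0.15² + 0.04² + 0.17² + 0.13² + 0.17² + 0.11² = 0.0016 + 0.0361 + 0.0225 + 0.0016 + 0.0289 + 0.0169 + 0.0289 + 0.0121 = 0.1486
Σp_2ᵢ² = 0.02² + 0.34² + 0.28² + 0.02² + 0.02² + 0.11² + 0.19² + 0.02² = 0.0004 + 0.1156 + 0.0784 + 0.0004 + 0.0004 + 0.0121 + 0.0361 + 0.0004 = 0.2438
O = 0.1604 / √(0.1486 × 0.2438) = 0.1604 / 0.19034 = 0.8427
O = 0.8427 > 0.6 → Yes.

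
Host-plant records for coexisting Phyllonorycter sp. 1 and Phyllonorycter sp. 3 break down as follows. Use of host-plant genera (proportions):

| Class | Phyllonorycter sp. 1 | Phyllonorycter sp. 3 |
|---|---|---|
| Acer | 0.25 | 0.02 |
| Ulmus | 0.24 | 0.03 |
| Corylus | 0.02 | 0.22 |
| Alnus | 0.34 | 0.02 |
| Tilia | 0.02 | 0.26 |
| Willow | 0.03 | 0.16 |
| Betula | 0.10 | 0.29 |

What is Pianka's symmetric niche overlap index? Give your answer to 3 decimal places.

Σ p₁ᵢp₂ᵢ = 0.0050 + 0.0072 + 0.0044 + 0.0068 + 0.0052 + 0.0048 + 0.0290 = 0.0624
Σp_1ᵢ² = 0.25² + 0.24² + 0.02² + 0.34² + 0.02² + 0.03² + 0.10² = 0.0625 + 0.0576 + 0.0004 + 0.1156 + 0.0004 + 0.0009 + 0.0100 = 0.2474
Σp_2ᵢ² = 0.02² + 0.03² + 0.22² + 0.02² + 0.26² + 0.16² + 0.29² = 0.0004 + 0.0009 + 0.0484 + 0.0004 + 0.0676 + 0.0256 + 0.0841 = 0.2274
O = 0.0624 / √(0.2474 × 0.2274) = 0.0624 / 0.237189 = 0.26308

0.263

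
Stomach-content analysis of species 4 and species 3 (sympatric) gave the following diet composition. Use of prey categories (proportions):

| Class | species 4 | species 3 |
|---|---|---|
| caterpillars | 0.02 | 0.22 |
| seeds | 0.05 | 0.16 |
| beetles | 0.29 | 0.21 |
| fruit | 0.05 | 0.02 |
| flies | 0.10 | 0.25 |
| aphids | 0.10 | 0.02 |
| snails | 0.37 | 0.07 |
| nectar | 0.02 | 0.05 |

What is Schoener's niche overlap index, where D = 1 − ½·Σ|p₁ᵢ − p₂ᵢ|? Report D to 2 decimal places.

0.51

Σ|p₁ᵢ − p₂ᵢ| = 0.20 + 0.11 + 0.08 + 0.03 + 0.15 + 0.08 + 0.30 + 0.03 = 0.98
D = 1 − ½ × 0.98 = 1 − 0.490 = 0.5100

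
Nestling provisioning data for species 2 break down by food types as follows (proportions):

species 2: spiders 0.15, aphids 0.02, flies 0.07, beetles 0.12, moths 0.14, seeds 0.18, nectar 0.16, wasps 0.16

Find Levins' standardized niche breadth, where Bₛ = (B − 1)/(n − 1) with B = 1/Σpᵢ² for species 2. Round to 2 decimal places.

0.84

Σpᵢ² = 0.15² + 0.02² + 0.07² + 0.12² + 0.14² + 0.18² + 0.16² + 0.16² = 0.0225 + 0.0004 + 0.0049 + 0.0144 + 0.0196 + 0.0324 + 0.0256 + 0.0256 = 0.1454
B = 1 / 0.1454 = 6.8776
Bₛ = (B − 1)/(n − 1) = (6.8776 − 1)/(8 − 1) = 5.8776/7 = 0.8397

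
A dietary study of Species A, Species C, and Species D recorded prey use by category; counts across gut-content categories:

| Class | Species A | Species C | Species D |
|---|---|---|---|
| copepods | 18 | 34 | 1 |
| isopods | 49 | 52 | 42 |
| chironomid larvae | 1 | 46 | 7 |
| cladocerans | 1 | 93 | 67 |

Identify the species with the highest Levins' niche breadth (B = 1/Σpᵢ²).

Species C

Proportions for Species A (n=69): 18/69=0.2609, 49/69=0.7101, 1/69=0.0145, 1/69=0.0145
Proportions for Species C (n=225): 34/225=0.1511, 52/225=0.2311, 46/225=0.2044, 93/225=0.4133
Proportions for Species D (n=117): 1/117=0.0085, 42/117=0.3590, 7/117=0.0598, 67/117=0.5726
Σp_Aᵢ² = 0.2609² + 0.7101² + 0.0145² + 0.0145² = 0.068069 + 0.504242 + 0.000210 + 0.000210 = 0.572731
B_A = 1 / 0.572731 = 1.7460
Σp_Cᵢ² = 0.1511² + 0.2311² + 0.2044² + 0.4133² = 0.022831 + 0.053407 + 0.041779 + 0.170817 = 0.288834
B_C = 1 / 0.288834 = 3.4622
Σp_Dᵢ² = 0.0085² + 0.3590² + 0.0598² + 0.5726² = 0.000072 + 0.128881 + 0.003576 + 0.327871 = 0.460400
B_D = 1 / 0.460400 = 2.1720
Highest B → broadest niche (most generalist): Species C (B = 3.46).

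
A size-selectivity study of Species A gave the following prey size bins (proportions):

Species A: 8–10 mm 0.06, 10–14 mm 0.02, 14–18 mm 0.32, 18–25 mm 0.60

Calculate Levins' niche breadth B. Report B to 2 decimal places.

2.14

Σpᵢ² = 0.06² + 0.02² + 0.32² + 0.60² = 0.0036 + 0.0004 + 0.1024 + 0.3600 = 0.4664
B = 1 / 0.4664 = 2.1441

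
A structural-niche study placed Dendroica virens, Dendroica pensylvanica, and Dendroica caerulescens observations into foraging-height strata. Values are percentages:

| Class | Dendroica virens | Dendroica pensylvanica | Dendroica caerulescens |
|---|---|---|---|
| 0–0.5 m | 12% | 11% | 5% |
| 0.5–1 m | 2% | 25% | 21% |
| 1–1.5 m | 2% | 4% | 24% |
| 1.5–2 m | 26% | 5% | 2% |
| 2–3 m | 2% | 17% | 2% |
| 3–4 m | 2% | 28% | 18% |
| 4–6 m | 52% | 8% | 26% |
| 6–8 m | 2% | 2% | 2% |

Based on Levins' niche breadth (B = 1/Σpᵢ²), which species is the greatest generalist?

Dendroica pensylvanica

Convert percentages to proportions (divide by 100).
Σp_vireᵢ² = 0.12² + 0.02² + 0.02² + 0.26² + 0.02² + 0.02² + 0.52² + 0.02² = 0.0144 + 0.0004 + 0.0004 + 0.0676 + 0.0004 + 0.0004 + 0.2704 + 0.0004 = 0.3544
B_vire = 1 / 0.3544 = 2.8217
Σp_pensᵢ² = 0.11² + 0.25² + 0.04² + 0.05² + 0.17² + 0.28² + 0.08² + 0.02² = 0.0121 + 0.0625 + 0.0016 + 0.0025 + 0.0289 + 0.0784 + 0.0064 + 0.0004 = 0.1928
B_pens = 1 / 0.1928 = 5.1867
Σp_caerᵢ² = 0.05² + 0.21² + 0.24² + 0.02² + 0.02² + 0.18² + 0.26² + 0.02² = 0.0025 + 0.0441 + 0.0576 + 0.0004 + 0.0004 + 0.0324 + 0.0676 + 0.0004 = 0.2054
B_caer = 1 / 0.2054 = 4.8685
Highest B → broadest niche (most generalist): Dendroica pensylvanica (B = 5.19).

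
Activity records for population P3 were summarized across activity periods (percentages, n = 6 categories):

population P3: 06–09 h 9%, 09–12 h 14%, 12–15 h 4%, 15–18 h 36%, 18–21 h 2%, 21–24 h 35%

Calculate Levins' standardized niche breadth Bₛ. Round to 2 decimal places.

Convert percentages to proportions (divide by 100).
Σpᵢ² = 0.09² + 0.14² + 0.04² + 0.36² + 0.02² + 0.35² = 0.0081 + 0.0196 + 0.0016 + 0.1296 + 0.0004 + 0.1225 = 0.2818
B = 1 / 0.2818 = 3.5486
Bₛ = (B − 1)/(n − 1) = (3.5486 − 1)/(6 − 1) = 2.5486/5 = 0.5097

0.51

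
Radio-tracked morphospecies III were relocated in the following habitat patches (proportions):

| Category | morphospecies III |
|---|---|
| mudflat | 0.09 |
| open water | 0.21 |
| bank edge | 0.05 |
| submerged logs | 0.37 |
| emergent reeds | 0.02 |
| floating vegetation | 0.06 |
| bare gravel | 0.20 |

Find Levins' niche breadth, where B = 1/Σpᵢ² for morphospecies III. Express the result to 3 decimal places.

Σpᵢ² = 0.09² + 0.21² + 0.05² + 0.37² + 0.02² + 0.06² + 0.20² = 0.0081 + 0.0441 + 0.0025 + 0.1369 + 0.0004 + 0.0036 + 0.0400 = 0.2356
B = 1 / 0.2356 = 4.24448

4.244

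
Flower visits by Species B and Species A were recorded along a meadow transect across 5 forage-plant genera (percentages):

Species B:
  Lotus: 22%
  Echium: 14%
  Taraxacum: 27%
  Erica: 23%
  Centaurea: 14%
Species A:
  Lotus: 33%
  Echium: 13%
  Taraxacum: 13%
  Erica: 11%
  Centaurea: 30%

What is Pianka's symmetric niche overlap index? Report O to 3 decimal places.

Convert percentages to proportions (divide by 100).
Σ p₁ᵢp₂ᵢ = 0.0726 + 0.0182 + 0.0351 + 0.0253 + 0.0420 = 0.1932
Σp_1ᵢ² = 0.22² + 0.14² + 0.27² + 0.23² + 0.14² = 0.0484 + 0.0196 + 0.0729 + 0.0529 + 0.0196 = 0.2134
Σp_2ᵢ² = 0.33² + 0.13² + 0.13² + 0.11² + 0.30² = 0.1089 + 0.0169 + 0.0169 + 0.0121 + 0.0900 = 0.2448
O = 0.1932 / √(0.2134 × 0.2448) = 0.1932 / 0.228561 = 0.84529

0.845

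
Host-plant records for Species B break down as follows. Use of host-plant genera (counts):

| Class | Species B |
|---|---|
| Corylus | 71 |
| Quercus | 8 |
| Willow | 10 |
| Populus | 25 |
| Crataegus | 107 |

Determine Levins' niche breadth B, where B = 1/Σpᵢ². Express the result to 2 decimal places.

Proportions for Species B (n=221): 71/221=0.3213, 8/221=0.0362, 10/221=0.0452, 25/221=0.1131, 107/221=0.4842
Σpᵢ² = 0.3213² + 0.0362² + 0.0452² + 0.1131² + 0.4842² = 0.103234 + 0.001310 + 0.002043 + 0.012792 + 0.234450 = 0.353829
B = 1 / 0.353829 = 2.8262

2.83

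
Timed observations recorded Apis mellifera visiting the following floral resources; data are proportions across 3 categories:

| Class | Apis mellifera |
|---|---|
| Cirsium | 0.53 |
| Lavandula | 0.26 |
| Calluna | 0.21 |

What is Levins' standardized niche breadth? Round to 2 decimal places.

Σpᵢ² = 0.53² + 0.26² + 0.21² = 0.2809 + 0.0676 + 0.0441 = 0.3926
B = 1 / 0.3926 = 2.5471
Bₛ = (B − 1)/(n − 1) = (2.5471 − 1)/(3 − 1) = 1.5471/2 = 0.7736

0.77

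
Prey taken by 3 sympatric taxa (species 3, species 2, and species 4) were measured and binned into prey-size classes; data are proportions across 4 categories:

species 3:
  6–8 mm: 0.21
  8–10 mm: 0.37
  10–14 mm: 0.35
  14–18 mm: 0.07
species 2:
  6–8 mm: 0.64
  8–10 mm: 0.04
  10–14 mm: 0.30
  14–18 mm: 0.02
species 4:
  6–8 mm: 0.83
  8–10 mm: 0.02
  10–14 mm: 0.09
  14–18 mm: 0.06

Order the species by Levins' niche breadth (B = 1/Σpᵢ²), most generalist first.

Σp_3ᵢ² = 0.21² + 0.37² + 0.35² + 0.07² = 0.0441 + 0.1369 + 0.1225 + 0.0049 = 0.3084
B_3 = 1 / 0.3084 = 3.2425
Σp_2ᵢ² = 0.64² + 0.04² + 0.30² + 0.02² = 0.4096 + 0.0016 + 0.0900 + 0.0004 = 0.5016
B_2 = 1 / 0.5016 = 1.9936
Σp_4ᵢ² = 0.83² + 0.02² + 0.09² + 0.06² = 0.6889 + 0.0004 + 0.0081 + 0.0036 = 0.7010
B_4 = 1 / 0.7010 = 1.4265
Ranking by B (broadest → narrowest): species 3 (3.24) > species 2 (1.99) > species 4 (1.43)

species 3 > species 2 > species 4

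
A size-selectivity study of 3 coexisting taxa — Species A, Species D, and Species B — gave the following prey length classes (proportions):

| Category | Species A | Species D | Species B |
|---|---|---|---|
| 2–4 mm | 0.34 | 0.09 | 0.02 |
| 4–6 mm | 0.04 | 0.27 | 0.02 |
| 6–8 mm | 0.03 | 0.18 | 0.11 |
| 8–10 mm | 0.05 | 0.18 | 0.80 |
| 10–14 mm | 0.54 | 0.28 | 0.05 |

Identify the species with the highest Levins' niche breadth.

Σp_Aᵢ² = 0.34² + 0.04² + 0.03² + 0.05² + 0.54² = 0.1156 + 0.0016 + 0.0009 + 0.0025 + 0.2916 = 0.4122
B_A = 1 / 0.4122 = 2.4260
Σp_Dᵢ² = 0.09² + 0.27² + 0.18² + 0.18² + 0.28² = 0.0081 + 0.0729 + 0.0324 + 0.0324 + 0.0784 = 0.2242
B_D = 1 / 0.2242 = 4.4603
Σp_Bᵢ² = 0.02² + 0.02² + 0.11² + 0.80² + 0.05² = 0.0004 + 0.0004 + 0.0121 + 0.6400 + 0.0025 = 0.6554
B_B = 1 / 0.6554 = 1.5258
Highest B → broadest niche (most generalist): Species D (B = 4.46).

Species D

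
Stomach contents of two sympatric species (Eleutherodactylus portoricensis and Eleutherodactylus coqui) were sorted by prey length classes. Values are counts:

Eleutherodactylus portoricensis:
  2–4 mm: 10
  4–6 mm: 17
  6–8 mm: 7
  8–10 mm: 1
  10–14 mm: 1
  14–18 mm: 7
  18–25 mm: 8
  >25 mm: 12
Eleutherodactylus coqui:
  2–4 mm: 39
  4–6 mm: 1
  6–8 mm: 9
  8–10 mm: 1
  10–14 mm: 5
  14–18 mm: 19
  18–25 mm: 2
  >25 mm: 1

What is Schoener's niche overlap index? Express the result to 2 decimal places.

Proportions for Eleutherodactylus portoricensis (n=63): 10/63=0.1587, 17/63=0.2698, 7/63=0.1111, 1/63=0.0159, 1/63=0.0159, 7/63=0.1111, 8/63=0.1270, 12/63=0.1905
Proportions for Eleutherodactylus coqui (n=77): 39/77=0.5065, 1/77=0.0130, 9/77=0.1169, 1/77=0.0130, 5/77=0.0649, 19/77=0.2468, 2/77=0.0260, 1/77=0.0130
Σ|p₁ᵢ − p₂ᵢ| = 0.3478 + 0.2568 + 0.0058 + 0.0029 + 0.0490 + 0.1357 + 0.1010 + 0.1775 = 1.0765
D = 1 − ½ × 1.0765 = 1 − 0.53825 = 0.46175

0.46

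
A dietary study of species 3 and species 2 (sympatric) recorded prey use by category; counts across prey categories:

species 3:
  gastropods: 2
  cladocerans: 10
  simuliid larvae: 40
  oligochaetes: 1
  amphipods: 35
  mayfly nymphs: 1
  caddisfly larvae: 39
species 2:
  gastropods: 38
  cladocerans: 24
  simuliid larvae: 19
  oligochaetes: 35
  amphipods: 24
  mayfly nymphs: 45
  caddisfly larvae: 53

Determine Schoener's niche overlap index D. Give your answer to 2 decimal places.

Proportions for species 3 (n=128): 2/128=0.0156, 10/128=0.0781, 40/128=0.3125, 1/128=0.0078, 35/128=0.2734, 1/128=0.0078, 39/128=0.3047
Proportions for species 2 (n=238): 38/238=0.1597, 24/238=0.1008, 19/238=0.0798, 35/238=0.1471, 24/238=0.1008, 45/238=0.1891, 53/238=0.2227
Σ|p₁ᵢ − p₂ᵢ| = 0.1441 + 0.0227 + 0.2327 + 0.1393 + 0.1726 + 0.1813 + 0.0820 = 0.9747
D = 1 − ½ × 0.9747 = 1 − 0.48735 = 0.51265

0.51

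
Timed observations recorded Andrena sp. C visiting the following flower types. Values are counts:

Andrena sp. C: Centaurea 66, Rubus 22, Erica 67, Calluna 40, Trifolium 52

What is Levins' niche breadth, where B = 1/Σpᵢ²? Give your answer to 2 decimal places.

4.48

Proportions for Andrena sp. C (n=247): 66/247=0.2672, 22/247=0.0891, 67/247=0.2713, 40/247=0.1619, 52/247=0.2105
Σpᵢ² = 0.2672² + 0.0891² + 0.2713² + 0.1619² + 0.2105² = 0.071396 + 0.007939 + 0.073604 + 0.026212 + 0.044310 = 0.223461
B = 1 / 0.223461 = 4.4751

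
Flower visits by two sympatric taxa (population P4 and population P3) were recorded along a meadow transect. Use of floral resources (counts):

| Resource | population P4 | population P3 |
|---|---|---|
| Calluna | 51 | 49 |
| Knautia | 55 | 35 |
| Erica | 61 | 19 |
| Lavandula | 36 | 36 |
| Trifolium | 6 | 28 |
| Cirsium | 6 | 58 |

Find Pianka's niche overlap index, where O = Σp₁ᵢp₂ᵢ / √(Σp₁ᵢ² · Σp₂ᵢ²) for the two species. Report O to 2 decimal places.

0.74

Proportions for population P4 (n=215): 51/215=0.2372, 55/215=0.2558, 61/215=0.2837, 36/215=0.1674, 6/215=0.0279, 6/215=0.0279
Proportions for population P3 (n=225): 49/225=0.2178, 35/225=0.1556, 19/225=0.0844, 36/225=0.1600, 28/225=0.1244, 58/225=0.2578
Σ p₁ᵢp₂ᵢ = 0.051662 + 0.039802 + 0.023944 + 0.026784 + 0.003471 + 0.007193 = 0.152856
Σp_1ᵢ² = 0.2372² + 0.2558² + 0.2837² + 0.1674² + 0.0279² + 0.0279² = 0.056264 + 0.065434 + 0.080486 + 0.028023 + 0.000778 + 0.000778 = 0.231763
Σp_2ᵢ² = 0.2178² + 0.1556² + 0.0844² + 0.1600² + 0.1244² + 0.2578² = 0.047437 + 0.024211 + 0.007123 + 0.025600 + 0.015475 + 0.066461 = 0.186307
O = 0.152856 / √(0.231763 × 0.186307) = 0.152856 / 0.2077957 = 0.7356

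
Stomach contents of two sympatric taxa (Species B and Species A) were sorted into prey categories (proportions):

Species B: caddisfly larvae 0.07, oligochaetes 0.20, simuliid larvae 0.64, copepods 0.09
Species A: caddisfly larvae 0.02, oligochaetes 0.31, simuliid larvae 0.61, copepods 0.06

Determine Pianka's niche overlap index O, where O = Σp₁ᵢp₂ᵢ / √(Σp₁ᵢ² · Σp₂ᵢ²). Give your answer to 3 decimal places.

0.983

Σ p₁ᵢp₂ᵢ = 0.0014 + 0.0620 + 0.3904 + 0.0054 = 0.4592
Σp_1ᵢ² = 0.07² + 0.20² + 0.64² + 0.09² = 0.0049 + 0.0400 + 0.4096 + 0.0081 = 0.4626
Σp_2ᵢ² = 0.02² + 0.31² + 0.61² + 0.06² = 0.0004 + 0.0961 + 0.3721 + 0.0036 = 0.4722
O = 0.4592 / √(0.4626 × 0.4722) = 0.4592 / 0.467375 = 0.98251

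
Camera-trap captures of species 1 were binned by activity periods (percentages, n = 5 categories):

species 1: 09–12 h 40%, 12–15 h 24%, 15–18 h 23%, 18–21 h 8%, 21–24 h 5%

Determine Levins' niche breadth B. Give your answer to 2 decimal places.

Convert percentages to proportions (divide by 100).
Σpᵢ² = 0.40² + 0.24² + 0.23² + 0.08² + 0.05² = 0.1600 + 0.0576 + 0.0529 + 0.0064 + 0.0025 = 0.2794
B = 1 / 0.2794 = 3.5791

3.58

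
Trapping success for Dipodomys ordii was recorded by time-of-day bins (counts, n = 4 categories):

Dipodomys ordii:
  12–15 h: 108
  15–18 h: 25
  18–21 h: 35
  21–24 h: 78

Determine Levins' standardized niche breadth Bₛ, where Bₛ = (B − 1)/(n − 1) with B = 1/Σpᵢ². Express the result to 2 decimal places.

0.70

Proportions for Dipodomys ordii (n=246): 108/246=0.4390, 25/246=0.1016, 35/246=0.1423, 78/246=0.3171
Σpᵢ² = 0.4390² + 0.1016² + 0.1423² + 0.3171² = 0.192721 + 0.010323 + 0.020249 + 0.100552 = 0.323845
B = 1 / 0.323845 = 3.0879
Bₛ = (B − 1)/(n − 1) = (3.0879 − 1)/(4 − 1) = 2.0879/3 = 0.6960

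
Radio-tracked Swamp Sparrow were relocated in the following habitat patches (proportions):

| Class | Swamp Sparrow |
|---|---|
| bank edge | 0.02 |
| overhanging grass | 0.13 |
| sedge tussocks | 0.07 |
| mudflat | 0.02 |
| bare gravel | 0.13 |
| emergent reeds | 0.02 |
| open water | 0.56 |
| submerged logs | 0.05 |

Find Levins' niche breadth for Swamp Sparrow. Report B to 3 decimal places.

2.809

Σpᵢ² = 0.02² + 0.13² + 0.07² + 0.02² + 0.13² + 0.02² + 0.56² + 0.05² = 0.0004 + 0.0169 + 0.0049 + 0.0004 + 0.0169 + 0.0004 + 0.3136 + 0.0025 = 0.3560
B = 1 / 0.3560 = 2.80899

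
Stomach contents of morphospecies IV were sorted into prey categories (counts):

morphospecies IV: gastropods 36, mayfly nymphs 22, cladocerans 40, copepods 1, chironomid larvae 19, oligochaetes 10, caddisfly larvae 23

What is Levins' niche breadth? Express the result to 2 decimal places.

Proportions for morphospecies IV (n=151): 36/151=0.2384, 22/151=0.1457, 40/151=0.2649, 1/151=0.0066, 19/151=0.1258, 10/151=0.0662, 23/151=0.1523
Σpᵢ² = 0.2384² + 0.1457² + 0.2649² + 0.0066² + 0.1258² + 0.0662² + 0.1523² = 0.056835 + 0.021228 + 0.070172 + 0.000044 + 0.015826 + 0.004382 + 0.023195 = 0.191682
B = 1 / 0.191682 = 5.2170

5.22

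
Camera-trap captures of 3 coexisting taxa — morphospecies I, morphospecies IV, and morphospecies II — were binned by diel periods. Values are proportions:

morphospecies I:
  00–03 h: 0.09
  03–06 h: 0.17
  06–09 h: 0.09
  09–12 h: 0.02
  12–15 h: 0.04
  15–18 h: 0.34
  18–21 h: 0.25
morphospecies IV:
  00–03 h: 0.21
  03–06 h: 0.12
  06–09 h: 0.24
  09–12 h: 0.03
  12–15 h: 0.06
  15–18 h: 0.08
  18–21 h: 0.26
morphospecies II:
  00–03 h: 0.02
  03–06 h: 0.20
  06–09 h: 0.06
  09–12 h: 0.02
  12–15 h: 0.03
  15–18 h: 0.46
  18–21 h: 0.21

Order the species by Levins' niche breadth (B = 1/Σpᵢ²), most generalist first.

Σp_Iᵢ² = 0.09² + 0.17² + 0.09² + 0.02² + 0.04² + 0.34² + 0.25² = 0.0081 + 0.0289 + 0.0081 + 0.0004 + 0.0016 + 0.1156 + 0.0625 = 0.2252
B_I = 1 / 0.2252 = 4.4405
Σp_IVᵢ² = 0.21² + 0.12² + 0.24² + 0.03² + 0.06² + 0.08² + 0.26² = 0.0441 + 0.0144 + 0.0576 + 0.0009 + 0.0036 + 0.0064 + 0.0676 = 0.1946
B_IV = 1 / 0.1946 = 5.1387
Σp_IIᵢ² = 0.02² + 0.20² + 0.06² + 0.02² + 0.03² + 0.46² + 0.21² = 0.0004 + 0.0400 + 0.0036 + 0.0004 + 0.0009 + 0.2116 + 0.0441 = 0.3010
B_II = 1 / 0.3010 = 3.3223
Ranking by B (broadest → narrowest): morphospecies IV (5.14) > morphospecies I (4.44) > morphospecies II (3.32)

morphospecies IV > morphospecies I > morphospecies II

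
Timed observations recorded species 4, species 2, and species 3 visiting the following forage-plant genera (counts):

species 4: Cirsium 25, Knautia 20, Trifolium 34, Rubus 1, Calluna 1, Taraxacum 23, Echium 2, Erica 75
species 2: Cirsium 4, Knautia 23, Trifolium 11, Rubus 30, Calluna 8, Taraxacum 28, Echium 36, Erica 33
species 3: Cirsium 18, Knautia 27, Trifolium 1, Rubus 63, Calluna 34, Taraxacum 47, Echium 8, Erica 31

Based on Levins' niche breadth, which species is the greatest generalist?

Proportions for species 4 (n=181): 25/181=0.1381, 20/181=0.1105, 34/181=0.1878, 1/181=0.0055, 1/181=0.0055, 23/181=0.1271, 2/181=0.0110, 75/181=0.4144
Proportions for species 2 (n=173): 4/173=0.0231, 23/173=0.1329, 11/173=0.0636, 30/173=0.1734, 8/173=0.0462, 28/173=0.1618, 36/173=0.2081, 33/173=0.1908
Proportions for species 3 (n=229): 18/229=0.0786, 27/229=0.1179, 1/229=0.0044, 63/229=0.2751, 34/229=0.1485, 47/229=0.2052, 8/229=0.0349, 31/229=0.1354
Σp_4ᵢ² = 0.1381² + 0.1105² + 0.1878² + 0.0055² + 0.0055² + 0.1271² + 0.0110² + 0.4144² = 0.019072 + 0.012210 + 0.035269 + 0.000030 + 0.000030 + 0.016154 + 0.000121 + 0.171727 = 0.254613
B_4 = 1 / 0.254613 = 3.9275
Σp_2ᵢ² = 0.0231² + 0.1329² + 0.0636² + 0.1734² + 0.0462² + 0.1618² + 0.2081² + 0.1908² = 0.000534 + 0.017662 + 0.004045 + 0.030068 + 0.002134 + 0.026179 + 0.043306 + 0.036405 = 0.160333
B_2 = 1 / 0.160333 = 6.2370
Σp_3ᵢ² = 0.0786² + 0.1179² + 0.0044² + 0.2751² + 0.1485² + 0.2052² + 0.0349² + 0.1354² = 0.006178 + 0.013900 + 0.000019 + 0.075680 + 0.022052 + 0.042107 + 0.001218 + 0.018333 = 0.179487
B_3 = 1 / 0.179487 = 5.5714
Highest B → broadest niche (most generalist): species 2 (B = 6.24).

species 2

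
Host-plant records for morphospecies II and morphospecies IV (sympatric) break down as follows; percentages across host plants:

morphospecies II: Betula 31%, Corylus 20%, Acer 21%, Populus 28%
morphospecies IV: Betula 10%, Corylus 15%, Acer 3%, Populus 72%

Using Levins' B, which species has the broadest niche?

morphospecies II

Convert percentages to proportions (divide by 100).
Σp_IIᵢ² = 0.31² + 0.20² + 0.21² + 0.28² = 0.0961 + 0.0400 + 0.0441 + 0.0784 = 0.2586
B_II = 1 / 0.2586 = 3.8670
Σp_IVᵢ² = 0.10² + 0.15² + 0.03² + 0.72² = 0.0100 + 0.0225 + 0.0009 + 0.5184 = 0.5518
B_IV = 1 / 0.5518 = 1.8123
Highest B → broadest niche (most generalist): morphospecies II (B = 3.87).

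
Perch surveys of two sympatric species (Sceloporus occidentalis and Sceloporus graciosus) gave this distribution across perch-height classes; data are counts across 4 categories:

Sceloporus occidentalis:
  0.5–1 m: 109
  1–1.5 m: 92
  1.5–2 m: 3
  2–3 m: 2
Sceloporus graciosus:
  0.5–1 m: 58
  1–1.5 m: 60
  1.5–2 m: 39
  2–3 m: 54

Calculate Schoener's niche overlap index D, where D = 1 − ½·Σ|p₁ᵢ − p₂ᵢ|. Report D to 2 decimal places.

Proportions for Sceloporus occidentalis (n=206): 109/206=0.5291, 92/206=0.4466, 3/206=0.0146, 2/206=0.0097
Proportions for Sceloporus graciosus (n=211): 58/211=0.2749, 60/211=0.2844, 39/211=0.1848, 54/211=0.2559
Σ|p₁ᵢ − p₂ᵢ| = 0.2542 + 0.1622 + 0.1702 + 0.2462 = 0.8328
D = 1 − ½ × 0.8328 = 1 − 0.41640 = 0.58360

0.58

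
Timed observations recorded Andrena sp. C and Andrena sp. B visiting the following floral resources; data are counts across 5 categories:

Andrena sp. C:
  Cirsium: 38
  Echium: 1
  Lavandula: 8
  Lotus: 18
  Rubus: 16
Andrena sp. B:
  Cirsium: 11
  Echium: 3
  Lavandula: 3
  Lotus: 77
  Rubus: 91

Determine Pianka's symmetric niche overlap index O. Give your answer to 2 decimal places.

Proportions for Andrena sp. C (n=81): 38/81=0.4691, 1/81=0.0123, 8/81=0.0988, 18/81=0.2222, 16/81=0.1975
Proportions for Andrena sp. B (n=185): 11/185=0.0595, 3/185=0.0162, 3/185=0.0162, 77/185=0.4162, 91/185=0.4919
Σ p₁ᵢp₂ᵢ = 0.027911 + 0.000199 + 0.001601 + 0.092480 + 0.097150 = 0.219341
Σp_1ᵢ² = 0.4691² + 0.0123² + 0.0988² + 0.2222² + 0.1975² = 0.220055 + 0.000151 + 0.009761 + 0.049373 + 0.039006 = 0.318346
Σp_2ᵢ² = 0.0595² + 0.0162² + 0.0162² + 0.4162² + 0.4919² = 0.003540 + 0.000262 + 0.000262 + 0.173222 + 0.241966 = 0.419252
O = 0.219341 / √(0.318346 × 0.419252) = 0.219341 / 0.3653316 = 0.6004

0.60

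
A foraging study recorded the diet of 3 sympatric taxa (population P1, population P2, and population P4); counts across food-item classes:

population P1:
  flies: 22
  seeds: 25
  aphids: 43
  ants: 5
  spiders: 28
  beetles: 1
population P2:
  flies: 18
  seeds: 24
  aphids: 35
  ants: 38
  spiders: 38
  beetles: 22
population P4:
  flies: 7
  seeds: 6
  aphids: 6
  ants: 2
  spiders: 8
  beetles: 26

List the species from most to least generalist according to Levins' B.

population P2 > population P1 > population P4

Proportions for population P1 (n=124): 22/124=0.1774, 25/124=0.2016, 43/124=0.3468, 5/124=0.0403, 28/124=0.2258, 1/124=0.0081
Proportions for population P2 (n=175): 18/175=0.1029, 24/175=0.1371, 35/175=0.2000, 38/175=0.2171, 38/175=0.2171, 22/175=0.1257
Proportions for population P4 (n=55): 7/55=0.1273, 6/55=0.1091, 6/55=0.1091, 2/55=0.0364, 8/55=0.1455, 26/55=0.4727
Σp_P1ᵢ² = 0.1774² + 0.2016² + 0.3468² + 0.0403² + 0.2258² + 0.0081² = 0.031471 + 0.040643 + 0.120270 + 0.001624 + 0.050986 + 0.000066 = 0.245060
B_P1 = 1 / 0.245060 = 4.0806
Σp_P2ᵢ² = 0.1029² + 0.1371² + 0.2000² + 0.2171² + 0.2171² + 0.1257² = 0.010588 + 0.018796 + 0.040000 + 0.047132 + 0.047132 + 0.015800 = 0.179448
B_P2 = 1 / 0.179448 = 5.5726
Σp_P4ᵢ² = 0.1273² + 0.1091² + 0.1091² + 0.0364² + 0.1455² + 0.4727² = 0.016205 + 0.011903 + 0.011903 + 0.001325 + 0.021170 + 0.223445 = 0.285951
B_P4 = 1 / 0.285951 = 3.4971
Ranking by B (broadest → narrowest): population P2 (5.57) > population P1 (4.08) > population P4 (3.50)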